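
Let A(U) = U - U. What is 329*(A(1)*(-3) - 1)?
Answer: -329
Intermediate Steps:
A(U) = 0
329*(A(1)*(-3) - 1) = 329*(0*(-3) - 1) = 329*(0 - 1) = 329*(-1) = -329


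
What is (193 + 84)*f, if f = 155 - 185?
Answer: -8310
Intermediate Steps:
f = -30
(193 + 84)*f = (193 + 84)*(-30) = 277*(-30) = -8310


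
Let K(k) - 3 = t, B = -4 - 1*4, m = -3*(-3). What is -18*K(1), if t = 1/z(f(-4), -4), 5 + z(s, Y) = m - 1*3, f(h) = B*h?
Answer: -72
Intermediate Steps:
m = 9
B = -8 (B = -4 - 4 = -8)
f(h) = -8*h
z(s, Y) = 1 (z(s, Y) = -5 + (9 - 1*3) = -5 + (9 - 3) = -5 + 6 = 1)
t = 1 (t = 1/1 = 1)
K(k) = 4 (K(k) = 3 + 1 = 4)
-18*K(1) = -18*4 = -72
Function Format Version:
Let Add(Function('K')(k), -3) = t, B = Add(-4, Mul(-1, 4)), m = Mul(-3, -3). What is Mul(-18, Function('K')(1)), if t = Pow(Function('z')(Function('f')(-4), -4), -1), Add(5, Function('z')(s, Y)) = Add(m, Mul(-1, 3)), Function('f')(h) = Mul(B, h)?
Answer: -72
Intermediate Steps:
m = 9
B = -8 (B = Add(-4, -4) = -8)
Function('f')(h) = Mul(-8, h)
Function('z')(s, Y) = 1 (Function('z')(s, Y) = Add(-5, Add(9, Mul(-1, 3))) = Add(-5, Add(9, -3)) = Add(-5, 6) = 1)
t = 1 (t = Pow(1, -1) = 1)
Function('K')(k) = 4 (Function('K')(k) = Add(3, 1) = 4)
Mul(-18, Function('K')(1)) = Mul(-18, 4) = -72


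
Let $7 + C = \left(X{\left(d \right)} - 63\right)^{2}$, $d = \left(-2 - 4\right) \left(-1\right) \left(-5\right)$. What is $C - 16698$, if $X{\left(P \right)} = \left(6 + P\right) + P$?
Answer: $-3016$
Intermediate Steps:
$d = -30$ ($d = \left(-6\right) \left(-1\right) \left(-5\right) = 6 \left(-5\right) = -30$)
$X{\left(P \right)} = 6 + 2 P$
$C = 13682$ ($C = -7 + \left(\left(6 + 2 \left(-30\right)\right) - 63\right)^{2} = -7 + \left(\left(6 - 60\right) - 63\right)^{2} = -7 + \left(-54 - 63\right)^{2} = -7 + \left(-117\right)^{2} = -7 + 13689 = 13682$)
$C - 16698 = 13682 - 16698 = -3016$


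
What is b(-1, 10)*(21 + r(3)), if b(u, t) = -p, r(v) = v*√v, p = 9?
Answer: -189 - 27*√3 ≈ -235.77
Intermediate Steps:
r(v) = v^(3/2)
b(u, t) = -9 (b(u, t) = -1*9 = -9)
b(-1, 10)*(21 + r(3)) = -9*(21 + 3^(3/2)) = -9*(21 + 3*√3) = -189 - 27*√3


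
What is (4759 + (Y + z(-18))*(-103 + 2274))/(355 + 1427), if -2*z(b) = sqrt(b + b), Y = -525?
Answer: -567508/891 - 2171*I/594 ≈ -636.93 - 3.6549*I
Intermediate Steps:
z(b) = -sqrt(2)*sqrt(b)/2 (z(b) = -sqrt(b + b)/2 = -sqrt(2)*sqrt(b)/2)
(4759 + (Y + z(-18))*(-103 + 2274))/(355 + 1427) = (4759 + (-525 - sqrt(2)*sqrt(-18)/2)*(-103 + 2274))/(355 + 1427) = (4759 + (-525 - sqrt(2)*3*I*sqrt(2)/2)*2171)/1782 = (4759 + (-525 - 3*I)*2171)*(1/1782) = (4759 + (-1139775 - 6513*I))*(1/1782) = (-1135016 - 6513*I)*(1/1782) = -567508/891 - 2171*I/594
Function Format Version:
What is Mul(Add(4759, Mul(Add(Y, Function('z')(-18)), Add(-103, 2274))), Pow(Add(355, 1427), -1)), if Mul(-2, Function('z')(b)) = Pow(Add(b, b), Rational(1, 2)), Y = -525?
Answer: Add(Rational(-567508, 891), Mul(Rational(-2171, 594), I)) ≈ Add(-636.93, Mul(-3.6549, I))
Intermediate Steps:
Function('z')(b) = Mul(Rational(-1, 2), Pow(2, Rational(1, 2)), Pow(b, Rational(1, 2))) (Function('z')(b) = Mul(Rational(-1, 2), Pow(Add(b, b), Rational(1, 2))) = Mul(Rational(-1, 2), Pow(Mul(2, b), Rational(1, 2))) = Mul(Rational(-1, 2), Mul(Pow(2, Rational(1, 2)), Pow(b, Rational(1, 2)))) = Mul(Rational(-1, 2), Pow(2, Rational(1, 2)), Pow(b, Rational(1, 2))))
Mul(Add(4759, Mul(Add(Y, Function('z')(-18)), Add(-103, 2274))), Pow(Add(355, 1427), -1)) = Mul(Add(4759, Mul(Add(-525, Mul(Rational(-1, 2), Pow(2, Rational(1, 2)), Pow(-18, Rational(1, 2)))), Add(-103, 2274))), Pow(Add(355, 1427), -1)) = Mul(Add(4759, Mul(Add(-525, Mul(Rational(-1, 2), Pow(2, Rational(1, 2)), Mul(3, I, Pow(2, Rational(1, 2))))), 2171)), Pow(1782, -1)) = Mul(Add(4759, Mul(Add(-525, Mul(-3, I)), 2171)), Rational(1, 1782)) = Mul(Add(4759, Add(-1139775, Mul(-6513, I))), Rational(1, 1782)) = Mul(Add(-1135016, Mul(-6513, I)), Rational(1, 1782)) = Add(Rational(-567508, 891), Mul(Rational(-2171, 594), I))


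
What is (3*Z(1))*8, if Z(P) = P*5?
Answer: 120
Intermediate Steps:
Z(P) = 5*P
(3*Z(1))*8 = (3*(5*1))*8 = (3*5)*8 = 15*8 = 120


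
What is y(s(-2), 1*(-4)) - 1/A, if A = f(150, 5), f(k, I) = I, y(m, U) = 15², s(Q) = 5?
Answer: 1124/5 ≈ 224.80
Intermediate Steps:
y(m, U) = 225
A = 5
y(s(-2), 1*(-4)) - 1/A = 225 - 1/5 = 225 - 1*⅕ = 225 - ⅕ = 1124/5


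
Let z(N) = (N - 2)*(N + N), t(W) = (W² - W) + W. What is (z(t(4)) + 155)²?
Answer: 363609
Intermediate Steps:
t(W) = W²
z(N) = 2*N*(-2 + N) (z(N) = (-2 + N)*(2*N) = 2*N*(-2 + N))
(z(t(4)) + 155)² = (2*4²*(-2 + 4²) + 155)² = (2*16*(-2 + 16) + 155)² = (2*16*14 + 155)² = (448 + 155)² = 603² = 363609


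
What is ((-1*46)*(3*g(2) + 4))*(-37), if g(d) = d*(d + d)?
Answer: 47656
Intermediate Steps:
g(d) = 2*d² (g(d) = d*(2*d) = 2*d²)
((-1*46)*(3*g(2) + 4))*(-37) = ((-1*46)*(3*(2*2²) + 4))*(-37) = -46*(3*(2*4) + 4)*(-37) = -46*(3*8 + 4)*(-37) = -46*(24 + 4)*(-37) = -46*28*(-37) = -1288*(-37) = 47656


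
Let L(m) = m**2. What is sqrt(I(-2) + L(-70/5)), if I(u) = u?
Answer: sqrt(194) ≈ 13.928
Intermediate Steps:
sqrt(I(-2) + L(-70/5)) = sqrt(-2 + (-70/5)**2) = sqrt(-2 + (-70*1/5)**2) = sqrt(-2 + (-14)**2) = sqrt(-2 + 196) = sqrt(194)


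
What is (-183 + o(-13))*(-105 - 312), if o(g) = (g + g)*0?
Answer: 76311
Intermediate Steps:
o(g) = 0 (o(g) = (2*g)*0 = 0)
(-183 + o(-13))*(-105 - 312) = (-183 + 0)*(-105 - 312) = -183*(-417) = 76311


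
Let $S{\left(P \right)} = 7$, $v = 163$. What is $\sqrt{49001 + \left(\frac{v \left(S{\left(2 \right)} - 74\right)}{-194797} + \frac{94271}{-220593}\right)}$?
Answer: $\frac{\sqrt{171038532905742800463663}}{1868298027} \approx 221.36$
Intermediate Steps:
$\sqrt{49001 + \left(\frac{v \left(S{\left(2 \right)} - 74\right)}{-194797} + \frac{94271}{-220593}\right)} = \sqrt{49001 + \left(\frac{163 \left(7 - 74\right)}{-194797} + \frac{94271}{-220593}\right)} = \sqrt{49001 + \left(163 \left(-67\right) \left(- \frac{1}{194797}\right) + 94271 \left(- \frac{1}{220593}\right)\right)} = \sqrt{49001 - \frac{15954611834}{42970854621}} = \sqrt{\frac{2105598892671787}{42970854621}} = \frac{\sqrt{171038532905742800463663}}{1868298027}$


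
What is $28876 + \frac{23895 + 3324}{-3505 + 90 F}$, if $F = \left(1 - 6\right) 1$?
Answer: $\frac{114177361}{3955} \approx 28869.0$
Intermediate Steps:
$F = -5$ ($F = \left(-5\right) 1 = -5$)
$28876 + \frac{23895 + 3324}{-3505 + 90 F} = 28876 + \frac{23895 + 3324}{-3505 + 90 \left(-5\right)} = 28876 + \frac{27219}{-3505 - 450} = 28876 + \frac{27219}{-3955} = 28876 + 27219 \left(- \frac{1}{3955}\right) = 28876 - \frac{27219}{3955} = \frac{114177361}{3955}$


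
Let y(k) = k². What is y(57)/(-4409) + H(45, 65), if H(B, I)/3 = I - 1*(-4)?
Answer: 909414/4409 ≈ 206.26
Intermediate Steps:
H(B, I) = 12 + 3*I (H(B, I) = 3*(I - 1*(-4)) = 3*(I + 4) = 3*(4 + I) = 12 + 3*I)
y(57)/(-4409) + H(45, 65) = 57²/(-4409) + (12 + 3*65) = 3249*(-1/4409) + (12 + 195) = -3249/4409 + 207 = 909414/4409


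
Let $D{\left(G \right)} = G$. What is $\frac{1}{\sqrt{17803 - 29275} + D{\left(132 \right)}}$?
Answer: $\frac{11}{2408} - \frac{i \sqrt{717}}{7224} \approx 0.0045681 - 0.0037067 i$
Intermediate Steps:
$\frac{1}{\sqrt{17803 - 29275} + D{\left(132 \right)}} = \frac{1}{\sqrt{17803 - 29275} + 132} = \frac{1}{\sqrt{-11472} + 132} = \frac{1}{4 i \sqrt{717} + 132} = \frac{1}{132 + 4 i \sqrt{717}}$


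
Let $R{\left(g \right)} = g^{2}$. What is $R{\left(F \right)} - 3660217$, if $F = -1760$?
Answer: $-562617$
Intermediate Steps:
$R{\left(F \right)} - 3660217 = \left(-1760\right)^{2} - 3660217 = 3097600 - 3660217 = -562617$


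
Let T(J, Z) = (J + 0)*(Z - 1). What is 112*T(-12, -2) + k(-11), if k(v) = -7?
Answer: 4025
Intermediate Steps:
T(J, Z) = J*(-1 + Z)
112*T(-12, -2) + k(-11) = 112*(-12*(-1 - 2)) - 7 = 112*(-12*(-3)) - 7 = 112*36 - 7 = 4032 - 7 = 4025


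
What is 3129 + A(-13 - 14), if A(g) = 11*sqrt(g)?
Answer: 3129 + 33*I*sqrt(3) ≈ 3129.0 + 57.158*I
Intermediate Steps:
3129 + A(-13 - 14) = 3129 + 11*sqrt(-13 - 14) = 3129 + 11*sqrt(-27) = 3129 + 11*(3*I*sqrt(3)) = 3129 + 33*I*sqrt(3)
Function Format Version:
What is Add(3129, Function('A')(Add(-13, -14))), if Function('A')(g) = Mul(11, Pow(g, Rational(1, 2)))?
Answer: Add(3129, Mul(33, I, Pow(3, Rational(1, 2)))) ≈ Add(3129.0, Mul(57.158, I))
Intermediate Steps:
Add(3129, Function('A')(Add(-13, -14))) = Add(3129, Mul(11, Pow(Add(-13, -14), Rational(1, 2)))) = Add(3129, Mul(11, Pow(-27, Rational(1, 2)))) = Add(3129, Mul(11, Mul(3, I, Pow(3, Rational(1, 2))))) = Add(3129, Mul(33, I, Pow(3, Rational(1, 2))))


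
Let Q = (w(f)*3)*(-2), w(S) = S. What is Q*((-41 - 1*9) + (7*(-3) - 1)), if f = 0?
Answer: 0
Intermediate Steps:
Q = 0 (Q = (0*3)*(-2) = 0*(-2) = 0)
Q*((-41 - 1*9) + (7*(-3) - 1)) = 0*((-41 - 1*9) + (7*(-3) - 1)) = 0*((-41 - 9) + (-21 - 1)) = 0*(-50 - 22) = 0*(-72) = 0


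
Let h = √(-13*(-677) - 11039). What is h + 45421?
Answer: 45421 + I*√2238 ≈ 45421.0 + 47.307*I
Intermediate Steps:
h = I*√2238 (h = √(8801 - 11039) = √(-2238) = I*√2238 ≈ 47.307*I)
h + 45421 = I*√2238 + 45421 = 45421 + I*√2238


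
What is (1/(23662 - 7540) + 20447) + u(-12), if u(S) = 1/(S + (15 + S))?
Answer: 988934231/48366 ≈ 20447.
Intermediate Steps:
u(S) = 1/(15 + 2*S)
(1/(23662 - 7540) + 20447) + u(-12) = (1/(23662 - 7540) + 20447) + 1/(15 + 2*(-12)) = (1/16122 + 20447) + 1/(15 - 24) = (1/16122 + 20447) + 1/(-9) = 329646535/16122 - 1/9 = 988934231/48366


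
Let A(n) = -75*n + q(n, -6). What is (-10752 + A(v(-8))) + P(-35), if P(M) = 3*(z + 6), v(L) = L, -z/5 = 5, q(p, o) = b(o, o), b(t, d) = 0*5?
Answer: -10209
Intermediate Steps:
b(t, d) = 0
q(p, o) = 0
z = -25 (z = -5*5 = -25)
P(M) = -57 (P(M) = 3*(-25 + 6) = 3*(-19) = -57)
A(n) = -75*n (A(n) = -75*n + 0 = -75*n)
(-10752 + A(v(-8))) + P(-35) = (-10752 - 75*(-8)) - 57 = (-10752 + 600) - 57 = -10152 - 57 = -10209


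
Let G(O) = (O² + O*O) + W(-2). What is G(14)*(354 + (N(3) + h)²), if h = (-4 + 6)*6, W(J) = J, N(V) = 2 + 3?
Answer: 250770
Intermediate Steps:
N(V) = 5
h = 12 (h = 2*6 = 12)
G(O) = -2 + 2*O² (G(O) = (O² + O*O) - 2 = (O² + O²) - 2 = 2*O² - 2 = -2 + 2*O²)
G(14)*(354 + (N(3) + h)²) = (-2 + 2*14²)*(354 + (5 + 12)²) = (-2 + 2*196)*(354 + 17²) = (-2 + 392)*(354 + 289) = 390*643 = 250770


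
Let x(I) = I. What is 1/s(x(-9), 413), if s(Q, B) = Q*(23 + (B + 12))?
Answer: -1/4032 ≈ -0.00024802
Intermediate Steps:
s(Q, B) = Q*(35 + B) (s(Q, B) = Q*(23 + (12 + B)) = Q*(35 + B))
1/s(x(-9), 413) = 1/(-9*(35 + 413)) = 1/(-9*448) = 1/(-4032) = -1/4032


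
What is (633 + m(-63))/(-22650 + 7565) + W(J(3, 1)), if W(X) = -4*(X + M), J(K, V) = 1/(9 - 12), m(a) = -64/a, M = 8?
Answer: -29184163/950355 ≈ -30.709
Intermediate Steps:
J(K, V) = -1/3 (J(K, V) = 1/(-3) = -1/3)
W(X) = -32 - 4*X (W(X) = -4*(X + 8) = -4*(8 + X) = -32 - 4*X)
(633 + m(-63))/(-22650 + 7565) + W(J(3, 1)) = (633 - 64/(-63))/(-22650 + 7565) + (-32 - 4*(-1/3)) = (633 - 64*(-1/63))/(-15085) + (-32 + 4/3) = (633 + 64/63)*(-1/15085) - 92/3 = (39943/63)*(-1/15085) - 92/3 = -39943/950355 - 92/3 = -29184163/950355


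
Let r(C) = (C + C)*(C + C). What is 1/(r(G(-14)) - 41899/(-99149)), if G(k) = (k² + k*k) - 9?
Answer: 99149/58176312543 ≈ 1.7043e-6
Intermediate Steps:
G(k) = -9 + 2*k² (G(k) = (k² + k²) - 9 = 2*k² - 9 = -9 + 2*k²)
r(C) = 4*C² (r(C) = (2*C)*(2*C) = 4*C²)
1/(r(G(-14)) - 41899/(-99149)) = 1/(4*(-9 + 2*(-14)²)² - 41899/(-99149)) = 1/(4*(-9 + 2*196)² - 41899*(-1/99149)) = 1/(4*(-9 + 392)² + 41899/99149) = 1/(4*383² + 41899/99149) = 1/(4*146689 + 41899/99149) = 1/(586756 + 41899/99149) = 1/(58176312543/99149) = 99149/58176312543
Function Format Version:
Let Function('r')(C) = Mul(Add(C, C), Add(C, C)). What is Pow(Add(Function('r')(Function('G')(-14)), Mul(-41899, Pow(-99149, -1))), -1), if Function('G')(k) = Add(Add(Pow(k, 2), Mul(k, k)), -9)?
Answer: Rational(99149, 58176312543) ≈ 1.7043e-6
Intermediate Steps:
Function('G')(k) = Add(-9, Mul(2, Pow(k, 2))) (Function('G')(k) = Add(Add(Pow(k, 2), Pow(k, 2)), -9) = Add(Mul(2, Pow(k, 2)), -9) = Add(-9, Mul(2, Pow(k, 2))))
Function('r')(C) = Mul(4, Pow(C, 2)) (Function('r')(C) = Mul(Mul(2, C), Mul(2, C)) = Mul(4, Pow(C, 2)))
Pow(Add(Function('r')(Function('G')(-14)), Mul(-41899, Pow(-99149, -1))), -1) = Pow(Add(Mul(4, Pow(Add(-9, Mul(2, Pow(-14, 2))), 2)), Mul(-41899, Pow(-99149, -1))), -1) = Pow(Add(Mul(4, Pow(Add(-9, Mul(2, 196)), 2)), Mul(-41899, Rational(-1, 99149))), -1) = Pow(Add(Mul(4, Pow(Add(-9, 392), 2)), Rational(41899, 99149)), -1) = Pow(Add(Mul(4, Pow(383, 2)), Rational(41899, 99149)), -1) = Pow(Add(Mul(4, 146689), Rational(41899, 99149)), -1) = Pow(Add(586756, Rational(41899, 99149)), -1) = Pow(Rational(58176312543, 99149), -1) = Rational(99149, 58176312543)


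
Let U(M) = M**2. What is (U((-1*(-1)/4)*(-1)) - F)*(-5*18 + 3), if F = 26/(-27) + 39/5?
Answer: 424357/720 ≈ 589.38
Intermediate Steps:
F = 923/135 (F = 26*(-1/27) + 39*(1/5) = -26/27 + 39/5 = 923/135 ≈ 6.8370)
(U((-1*(-1)/4)*(-1)) - F)*(-5*18 + 3) = (((-1*(-1)/4)*(-1))**2 - 1*923/135)*(-5*18 + 3) = (((1*(1/4))*(-1))**2 - 923/135)*(-90 + 3) = (((1/4)*(-1))**2 - 923/135)*(-87) = ((-1/4)**2 - 923/135)*(-87) = (1/16 - 923/135)*(-87) = -14633/2160*(-87) = 424357/720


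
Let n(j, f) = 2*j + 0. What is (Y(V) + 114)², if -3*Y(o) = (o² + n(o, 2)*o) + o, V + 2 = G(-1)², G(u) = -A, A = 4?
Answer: 67600/9 ≈ 7511.1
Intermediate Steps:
n(j, f) = 2*j
G(u) = -4 (G(u) = -1*4 = -4)
V = 14 (V = -2 + (-4)² = -2 + 16 = 14)
Y(o) = -o² - o/3 (Y(o) = -((o² + (2*o)*o) + o)/3 = -((o² + 2*o²) + o)/3 = -(3*o² + o)/3 = -(o + 3*o²)/3 = -o² - o/3)
(Y(V) + 114)² = (-1*14*(⅓ + 14) + 114)² = (-1*14*43/3 + 114)² = (-602/3 + 114)² = (-260/3)² = 67600/9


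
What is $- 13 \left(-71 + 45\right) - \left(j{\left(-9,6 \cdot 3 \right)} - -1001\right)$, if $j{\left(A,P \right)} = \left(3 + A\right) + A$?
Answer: $-648$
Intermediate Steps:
$j{\left(A,P \right)} = 3 + 2 A$
$- 13 \left(-71 + 45\right) - \left(j{\left(-9,6 \cdot 3 \right)} - -1001\right) = - 13 \left(-71 + 45\right) - \left(\left(3 + 2 \left(-9\right)\right) - -1001\right) = \left(-13\right) \left(-26\right) - \left(\left(3 - 18\right) + 1001\right) = 338 - \left(-15 + 1001\right) = 338 - 986 = -648$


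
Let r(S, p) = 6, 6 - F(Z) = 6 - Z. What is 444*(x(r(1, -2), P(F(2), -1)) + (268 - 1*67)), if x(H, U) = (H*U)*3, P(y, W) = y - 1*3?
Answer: 81252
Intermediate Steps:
F(Z) = Z (F(Z) = 6 - (6 - Z) = 6 + (-6 + Z) = Z)
P(y, W) = -3 + y (P(y, W) = y - 3 = -3 + y)
x(H, U) = 3*H*U
444*(x(r(1, -2), P(F(2), -1)) + (268 - 1*67)) = 444*(3*6*(-3 + 2) + (268 - 1*67)) = 444*(3*6*(-1) + (268 - 67)) = 444*(-18 + 201) = 444*183 = 81252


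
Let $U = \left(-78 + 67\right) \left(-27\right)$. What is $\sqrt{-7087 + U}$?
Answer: $i \sqrt{6790} \approx 82.401 i$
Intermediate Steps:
$U = 297$ ($U = \left(-11\right) \left(-27\right) = 297$)
$\sqrt{-7087 + U} = \sqrt{-7087 + 297} = \sqrt{-6790} = i \sqrt{6790}$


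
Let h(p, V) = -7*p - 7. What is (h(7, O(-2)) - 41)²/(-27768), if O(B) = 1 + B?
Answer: -9409/27768 ≈ -0.33884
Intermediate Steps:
h(p, V) = -7 - 7*p
(h(7, O(-2)) - 41)²/(-27768) = ((-7 - 7*7) - 41)²/(-27768) = ((-7 - 49) - 41)²*(-1/27768) = (-56 - 41)²*(-1/27768) = (-97)²*(-1/27768) = 9409*(-1/27768) = -9409/27768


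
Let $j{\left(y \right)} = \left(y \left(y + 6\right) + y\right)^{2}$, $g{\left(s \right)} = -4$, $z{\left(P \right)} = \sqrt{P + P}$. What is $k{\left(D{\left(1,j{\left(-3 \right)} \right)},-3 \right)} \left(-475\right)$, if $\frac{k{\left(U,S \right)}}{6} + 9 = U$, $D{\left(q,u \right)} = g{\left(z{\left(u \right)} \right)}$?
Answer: $37050$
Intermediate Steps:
$z{\left(P \right)} = \sqrt{2} \sqrt{P}$ ($z{\left(P \right)} = \sqrt{2 P} = \sqrt{2} \sqrt{P}$)
$j{\left(y \right)} = \left(y + y \left(6 + y\right)\right)^{2}$ ($j{\left(y \right)} = \left(y \left(6 + y\right) + y\right)^{2} = \left(y + y \left(6 + y\right)\right)^{2}$)
$D{\left(q,u \right)} = -4$
$k{\left(U,S \right)} = -54 + 6 U$
$k{\left(D{\left(1,j{\left(-3 \right)} \right)},-3 \right)} \left(-475\right) = \left(-54 + 6 \left(-4\right)\right) \left(-475\right) = \left(-54 - 24\right) \left(-475\right) = \left(-78\right) \left(-475\right) = 37050$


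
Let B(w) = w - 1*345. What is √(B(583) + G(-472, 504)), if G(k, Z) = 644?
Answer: 21*√2 ≈ 29.698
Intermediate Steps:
B(w) = -345 + w (B(w) = w - 345 = -345 + w)
√(B(583) + G(-472, 504)) = √((-345 + 583) + 644) = √(238 + 644) = √882 = 21*√2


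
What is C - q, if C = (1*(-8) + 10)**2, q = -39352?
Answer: 39356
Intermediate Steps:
C = 4 (C = (-8 + 10)**2 = 2**2 = 4)
C - q = 4 - 1*(-39352) = 4 + 39352 = 39356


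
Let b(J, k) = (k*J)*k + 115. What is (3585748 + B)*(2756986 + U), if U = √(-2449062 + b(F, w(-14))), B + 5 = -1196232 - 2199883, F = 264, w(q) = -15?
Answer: 522801741208 + 189628*I*√2389547 ≈ 5.228e+11 + 2.9313e+8*I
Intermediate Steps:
b(J, k) = 115 + J*k² (b(J, k) = (J*k)*k + 115 = J*k² + 115 = 115 + J*k²)
B = -3396120 (B = -5 + (-1196232 - 2199883) = -5 - 3396115 = -3396120)
U = I*√2389547 (U = √(-2449062 + (115 + 264*(-15)²)) = √(-2449062 + (115 + 264*225)) = √(-2449062 + (115 + 59400)) = √(-2449062 + 59515) = √(-2389547) = I*√2389547 ≈ 1545.8*I)
(3585748 + B)*(2756986 + U) = (3585748 - 3396120)*(2756986 + I*√2389547) = 189628*(2756986 + I*√2389547) = 522801741208 + 189628*I*√2389547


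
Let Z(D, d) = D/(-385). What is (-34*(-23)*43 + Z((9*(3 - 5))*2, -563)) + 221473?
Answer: 98213151/385 ≈ 2.5510e+5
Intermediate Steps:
Z(D, d) = -D/385 (Z(D, d) = D*(-1/385) = -D/385)
(-34*(-23)*43 + Z((9*(3 - 5))*2, -563)) + 221473 = (-34*(-23)*43 - 9*(3 - 5)*2/385) + 221473 = (782*43 - 9*(-2)*2/385) + 221473 = (33626 - (-18)*2/385) + 221473 = (33626 - 1/385*(-36)) + 221473 = (33626 + 36/385) + 221473 = 12946046/385 + 221473 = 98213151/385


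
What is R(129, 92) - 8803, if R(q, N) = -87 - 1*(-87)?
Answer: -8803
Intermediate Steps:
R(q, N) = 0 (R(q, N) = -87 + 87 = 0)
R(129, 92) - 8803 = 0 - 8803 = -8803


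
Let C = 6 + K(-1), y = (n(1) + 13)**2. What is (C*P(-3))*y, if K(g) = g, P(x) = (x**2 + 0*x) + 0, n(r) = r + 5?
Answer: 16245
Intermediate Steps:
n(r) = 5 + r
P(x) = x**2 (P(x) = (x**2 + 0) + 0 = x**2 + 0 = x**2)
y = 361 (y = ((5 + 1) + 13)**2 = (6 + 13)**2 = 19**2 = 361)
C = 5 (C = 6 - 1 = 5)
(C*P(-3))*y = (5*(-3)**2)*361 = (5*9)*361 = 45*361 = 16245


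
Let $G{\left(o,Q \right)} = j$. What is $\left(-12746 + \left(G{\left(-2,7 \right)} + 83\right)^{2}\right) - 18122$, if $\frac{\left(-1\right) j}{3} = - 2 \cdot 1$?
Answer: $-22947$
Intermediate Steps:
$j = 6$ ($j = - 3 \left(- 2 \cdot 1\right) = - 3 \left(\left(-1\right) 2\right) = \left(-3\right) \left(-2\right) = 6$)
$G{\left(o,Q \right)} = 6$
$\left(-12746 + \left(G{\left(-2,7 \right)} + 83\right)^{2}\right) - 18122 = \left(-12746 + \left(6 + 83\right)^{2}\right) - 18122 = \left(-12746 + 89^{2}\right) - 18122 = \left(-12746 + 7921\right) - 18122 = -4825 - 18122 = -22947$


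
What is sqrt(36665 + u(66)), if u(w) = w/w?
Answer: 3*sqrt(4074) ≈ 191.48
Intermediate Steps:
u(w) = 1
sqrt(36665 + u(66)) = sqrt(36665 + 1) = sqrt(36666) = 3*sqrt(4074)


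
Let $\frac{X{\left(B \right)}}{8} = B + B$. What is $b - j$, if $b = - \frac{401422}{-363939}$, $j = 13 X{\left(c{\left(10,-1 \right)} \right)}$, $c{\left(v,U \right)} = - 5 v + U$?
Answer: $\frac{3861066334}{363939} \approx 10609.0$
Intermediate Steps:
$c{\left(v,U \right)} = U - 5 v$
$X{\left(B \right)} = 16 B$ ($X{\left(B \right)} = 8 \left(B + B\right) = 8 \cdot 2 B = 16 B$)
$j = -10608$ ($j = 13 \cdot 16 \left(-1 - 50\right) = 13 \cdot 16 \left(-51\right) = 13 \left(-816\right) = -10608$)
$b = \frac{401422}{363939}$ ($b = \left(-401422\right) \left(- \frac{1}{363939}\right) = \frac{401422}{363939} \approx 1.103$)
$b - j = \frac{401422}{363939} - -10608 = \frac{401422}{363939} + 10608 = \frac{3861066334}{363939}$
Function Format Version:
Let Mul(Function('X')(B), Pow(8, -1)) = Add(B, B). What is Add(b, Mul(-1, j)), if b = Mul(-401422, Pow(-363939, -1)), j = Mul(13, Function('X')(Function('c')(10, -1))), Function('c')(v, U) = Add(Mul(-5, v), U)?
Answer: Rational(3861066334, 363939) ≈ 10609.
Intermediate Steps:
Function('c')(v, U) = Add(U, Mul(-5, v))
Function('X')(B) = Mul(16, B) (Function('X')(B) = Mul(8, Add(B, B)) = Mul(8, Mul(2, B)) = Mul(16, B))
j = -10608 (j = Mul(13, Mul(16, Add(-1, Mul(-5, 10)))) = Mul(13, Mul(16, Add(-1, -50))) = Mul(13, Mul(16, -51)) = Mul(13, -816) = -10608)
b = Rational(401422, 363939) (b = Mul(-401422, Rational(-1, 363939)) = Rational(401422, 363939) ≈ 1.1030)
Add(b, Mul(-1, j)) = Add(Rational(401422, 363939), Mul(-1, -10608)) = Add(Rational(401422, 363939), 10608) = Rational(3861066334, 363939)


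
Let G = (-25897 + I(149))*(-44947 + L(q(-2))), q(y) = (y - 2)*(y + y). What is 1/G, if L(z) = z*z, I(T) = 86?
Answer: 1/1153519401 ≈ 8.6691e-10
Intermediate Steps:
q(y) = 2*y*(-2 + y) (q(y) = (-2 + y)*(2*y) = 2*y*(-2 + y))
L(z) = z²
G = 1153519401 (G = (-25897 + 86)*(-44947 + (2*(-2)*(-2 - 2))²) = -25811*(-44947 + (2*(-2)*(-4))²) = -25811*(-44947 + 16²) = -25811*(-44947 + 256) = -25811*(-44691) = 1153519401)
1/G = 1/1153519401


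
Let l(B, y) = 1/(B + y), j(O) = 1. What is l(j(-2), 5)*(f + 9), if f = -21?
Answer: -2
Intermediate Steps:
l(j(-2), 5)*(f + 9) = (-21 + 9)/(1 + 5) = -12/6 = (1/6)*(-12) = -2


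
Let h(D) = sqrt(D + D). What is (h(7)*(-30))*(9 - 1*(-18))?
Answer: -810*sqrt(14) ≈ -3030.7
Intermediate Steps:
h(D) = sqrt(2)*sqrt(D) (h(D) = sqrt(2*D) = sqrt(2)*sqrt(D))
(h(7)*(-30))*(9 - 1*(-18)) = ((sqrt(2)*sqrt(7))*(-30))*(9 - 1*(-18)) = (sqrt(14)*(-30))*(9 + 18) = -30*sqrt(14)*27 = -810*sqrt(14)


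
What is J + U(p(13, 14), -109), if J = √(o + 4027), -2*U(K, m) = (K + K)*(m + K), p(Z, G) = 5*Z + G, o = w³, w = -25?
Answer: 2370 + I*√11598 ≈ 2370.0 + 107.69*I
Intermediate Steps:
o = -15625 (o = (-25)³ = -15625)
p(Z, G) = G + 5*Z
U(K, m) = -K*(K + m) (U(K, m) = -(K + K)*(m + K)/2 = -2*K*(K + m)/2 = -K*(K + m))
J = I*√11598 (J = √(-15625 + 4027) = √(-11598) = I*√11598 ≈ 107.69*I)
J + U(p(13, 14), -109) = I*√11598 - (14 + 5*13)*((14 + 5*13) - 109) = I*√11598 - (14 + 65)*((14 + 65) - 109) = I*√11598 - 1*79*(79 - 109) = I*√11598 - 1*79*(-30) = I*√11598 + 2370 = 2370 + I*√11598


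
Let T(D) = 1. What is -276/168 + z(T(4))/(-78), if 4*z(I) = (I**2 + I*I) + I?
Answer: -1203/728 ≈ -1.6525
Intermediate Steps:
z(I) = I**2/2 + I/4 (z(I) = ((I**2 + I*I) + I)/4 = ((I**2 + I**2) + I)/4 = (2*I**2 + I)/4 = (I + 2*I**2)/4 = I**2/2 + I/4)
-276/168 + z(T(4))/(-78) = -276/168 + ((1/4)*1*(1 + 2*1))/(-78) = -276*1/168 + ((1/4)*1*(1 + 2))*(-1/78) = -23/14 + ((1/4)*1*3)*(-1/78) = -23/14 + (3/4)*(-1/78) = -23/14 - 1/104 = -1203/728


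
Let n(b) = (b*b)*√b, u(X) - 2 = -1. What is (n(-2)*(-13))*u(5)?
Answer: -52*I*√2 ≈ -73.539*I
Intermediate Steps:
u(X) = 1 (u(X) = 2 - 1 = 1)
n(b) = b^(5/2) (n(b) = b²*√b = b^(5/2))
(n(-2)*(-13))*u(5) = ((-2)^(5/2)*(-13))*1 = ((4*I*√2)*(-13))*1 = -52*I*√2*1 = -52*I*√2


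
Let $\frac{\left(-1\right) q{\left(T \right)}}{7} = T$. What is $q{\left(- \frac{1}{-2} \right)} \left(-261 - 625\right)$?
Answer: $3101$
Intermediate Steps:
$q{\left(T \right)} = - 7 T$
$q{\left(- \frac{1}{-2} \right)} \left(-261 - 625\right) = - 7 \left(- \frac{1}{-2}\right) \left(-261 - 625\right) = - 7 \left(\left(-1\right) \left(- \frac{1}{2}\right)\right) \left(-886\right) = \left(-7\right) \frac{1}{2} \left(-886\right) = \left(- \frac{7}{2}\right) \left(-886\right) = 3101$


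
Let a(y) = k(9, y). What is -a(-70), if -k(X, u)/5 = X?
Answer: 45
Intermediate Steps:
k(X, u) = -5*X
a(y) = -45 (a(y) = -5*9 = -45)
-a(-70) = -1*(-45) = 45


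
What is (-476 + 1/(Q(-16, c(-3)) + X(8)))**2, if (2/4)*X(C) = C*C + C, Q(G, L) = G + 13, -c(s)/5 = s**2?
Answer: 4504423225/19881 ≈ 2.2657e+5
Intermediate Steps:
c(s) = -5*s**2
Q(G, L) = 13 + G
X(C) = 2*C + 2*C**2 (X(C) = 2*(C*C + C) = 2*(C**2 + C) = 2*(C + C**2) = 2*C + 2*C**2)
(-476 + 1/(Q(-16, c(-3)) + X(8)))**2 = (-476 + 1/((13 - 16) + 2*8*(1 + 8)))**2 = (-476 + 1/(-3 + 2*8*9))**2 = (-476 + 1/(-3 + 144))**2 = (-476 + 1/141)**2 = (-67115/141)**2 = 4504423225/19881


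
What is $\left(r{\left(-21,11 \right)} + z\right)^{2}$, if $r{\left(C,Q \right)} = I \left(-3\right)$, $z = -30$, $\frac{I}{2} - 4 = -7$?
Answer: $144$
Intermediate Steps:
$I = -6$ ($I = 8 + 2 \left(-7\right) = 8 - 14 = -6$)
$r{\left(C,Q \right)} = 18$ ($r{\left(C,Q \right)} = \left(-6\right) \left(-3\right) = 18$)
$\left(r{\left(-21,11 \right)} + z\right)^{2} = \left(18 - 30\right)^{2} = \left(-12\right)^{2} = 144$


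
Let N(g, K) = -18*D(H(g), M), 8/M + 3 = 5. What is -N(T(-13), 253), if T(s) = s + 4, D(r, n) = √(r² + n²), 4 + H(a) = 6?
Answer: 36*√5 ≈ 80.498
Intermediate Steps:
M = 4 (M = 8/(-3 + 5) = 8/2 = 8*(½) = 4)
H(a) = 2 (H(a) = -4 + 6 = 2)
D(r, n) = √(n² + r²)
T(s) = 4 + s
N(g, K) = -36*√5 (N(g, K) = -18*√(4² + 2²) = -18*√(16 + 4) = -36*√5)
-N(T(-13), 253) = -(-36)*√5 = 36*√5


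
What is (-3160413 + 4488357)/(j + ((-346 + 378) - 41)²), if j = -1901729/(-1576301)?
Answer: 1046619727572/64791055 ≈ 16154.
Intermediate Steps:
j = 1901729/1576301 (j = -1901729*(-1/1576301) = 1901729/1576301 ≈ 1.2064)
(-3160413 + 4488357)/(j + ((-346 + 378) - 41)²) = (-3160413 + 4488357)/(1901729/1576301 + ((-346 + 378) - 41)²) = 1327944/(1901729/1576301 + (32 - 41)²) = 1327944/(1901729/1576301 + (-9)²) = 1327944/(1901729/1576301 + 81) = 1327944/(129582110/1576301) = 1327944*(1576301/129582110) = 1046619727572/64791055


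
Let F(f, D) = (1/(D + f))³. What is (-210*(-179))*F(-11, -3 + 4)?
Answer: -3759/100 ≈ -37.590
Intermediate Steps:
F(f, D) = (D + f)⁻³
(-210*(-179))*F(-11, -3 + 4) = (-210*(-179))/((-3 + 4) - 11)³ = 37590/(1 - 11)³ = 37590/(-10)³ = 37590*(-1/1000) = -3759/100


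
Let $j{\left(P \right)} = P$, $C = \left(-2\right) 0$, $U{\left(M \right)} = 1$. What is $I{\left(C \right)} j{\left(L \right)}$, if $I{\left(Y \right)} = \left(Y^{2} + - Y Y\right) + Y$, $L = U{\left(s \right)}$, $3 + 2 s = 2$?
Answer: $0$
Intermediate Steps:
$s = - \frac{1}{2}$ ($s = - \frac{3}{2} + \frac{1}{2} \cdot 2 = - \frac{3}{2} + 1 = - \frac{1}{2} \approx -0.5$)
$C = 0$
$L = 1$
$I{\left(Y \right)} = Y$ ($I{\left(Y \right)} = \left(Y^{2} - Y^{2}\right) + Y = 0 + Y = Y$)
$I{\left(C \right)} j{\left(L \right)} = 0 \cdot 1 = 0$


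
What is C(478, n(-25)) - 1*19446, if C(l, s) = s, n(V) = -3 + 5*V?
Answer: -19574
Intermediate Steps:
C(478, n(-25)) - 1*19446 = (-3 + 5*(-25)) - 1*19446 = (-3 - 125) - 19446 = -128 - 19446 = -19574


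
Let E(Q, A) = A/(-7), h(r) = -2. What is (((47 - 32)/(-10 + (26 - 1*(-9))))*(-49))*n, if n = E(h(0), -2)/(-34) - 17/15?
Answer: 14266/425 ≈ 33.567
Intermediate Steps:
E(Q, A) = -A/7 (E(Q, A) = A*(-⅐) = -A/7)
n = -2038/1785 (n = -⅐*(-2)/(-34) - 17/15 = (2/7)*(-1/34) - 17*1/15 = -1/119 - 17/15 = -2038/1785 ≈ -1.1417)
(((47 - 32)/(-10 + (26 - 1*(-9))))*(-49))*n = (((47 - 32)/(-10 + (26 - 1*(-9))))*(-49))*(-2038/1785) = ((15/(-10 + (26 + 9)))*(-49))*(-2038/1785) = ((15/(-10 + 35))*(-49))*(-2038/1785) = ((15/25)*(-49))*(-2038/1785) = ((15*(1/25))*(-49))*(-2038/1785) = ((⅗)*(-49))*(-2038/1785) = -147/5*(-2038/1785) = 14266/425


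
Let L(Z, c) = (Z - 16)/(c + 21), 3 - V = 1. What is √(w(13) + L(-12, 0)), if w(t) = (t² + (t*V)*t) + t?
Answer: 2*√1167/3 ≈ 22.774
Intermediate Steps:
V = 2 (V = 3 - 1*1 = 3 - 1 = 2)
L(Z, c) = (-16 + Z)/(21 + c)
w(t) = t + 3*t² (w(t) = (t² + (t*2)*t) + t = (t² + (2*t)*t) + t = (t² + 2*t²) + t = 3*t² + t = t + 3*t²)
√(w(13) + L(-12, 0)) = √(13*(1 + 3*13) + (-16 - 12)/(21 + 0)) = √(13*(1 + 39) - 28/21) = √(13*40 + (1/21)*(-28)) = √(520 - 4/3) = √(1556/3) = 2*√1167/3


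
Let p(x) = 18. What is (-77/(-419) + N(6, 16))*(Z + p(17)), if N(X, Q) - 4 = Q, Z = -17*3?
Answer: -279081/419 ≈ -666.06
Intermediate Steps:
Z = -51
N(X, Q) = 4 + Q
(-77/(-419) + N(6, 16))*(Z + p(17)) = (-77/(-419) + (4 + 16))*(-51 + 18) = (-77*(-1/419) + 20)*(-33) = (77/419 + 20)*(-33) = (8457/419)*(-33) = -279081/419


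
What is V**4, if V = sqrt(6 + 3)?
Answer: 81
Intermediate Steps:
V = 3 (V = sqrt(9) = 3)
V**4 = 3**4 = 81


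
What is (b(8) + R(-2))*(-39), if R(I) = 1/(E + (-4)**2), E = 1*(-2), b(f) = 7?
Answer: -3861/14 ≈ -275.79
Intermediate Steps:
E = -2
R(I) = 1/14 (R(I) = 1/(-2 + (-4)**2) = 1/(-2 + 16) = 1/14)
(b(8) + R(-2))*(-39) = (7 + 1/14)*(-39) = (99/14)*(-39) = -3861/14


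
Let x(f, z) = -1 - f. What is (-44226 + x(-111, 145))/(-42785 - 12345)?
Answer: 22058/27565 ≈ 0.80022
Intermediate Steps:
(-44226 + x(-111, 145))/(-42785 - 12345) = (-44226 + (-1 - 1*(-111)))/(-42785 - 12345) = (-44226 + (-1 + 111))/(-55130) = (-44226 + 110)*(-1/55130) = -44116*(-1/55130) = 22058/27565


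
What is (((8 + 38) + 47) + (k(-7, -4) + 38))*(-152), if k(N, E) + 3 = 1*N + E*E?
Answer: -20824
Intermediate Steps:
k(N, E) = -3 + N + E² (k(N, E) = -3 + (1*N + E*E) = -3 + (N + E²) = -3 + N + E²)
(((8 + 38) + 47) + (k(-7, -4) + 38))*(-152) = (((8 + 38) + 47) + ((-3 - 7 + (-4)²) + 38))*(-152) = ((46 + 47) + ((-3 - 7 + 16) + 38))*(-152) = (93 + (6 + 38))*(-152) = (93 + 44)*(-152) = 137*(-152) = -20824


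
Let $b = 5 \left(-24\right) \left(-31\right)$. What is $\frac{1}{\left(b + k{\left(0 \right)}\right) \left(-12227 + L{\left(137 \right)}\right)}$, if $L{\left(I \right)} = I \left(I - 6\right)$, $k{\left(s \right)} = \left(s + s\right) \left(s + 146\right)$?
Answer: $\frac{1}{21278400} \approx 4.6996 \cdot 10^{-8}$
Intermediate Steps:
$k{\left(s \right)} = 2 s \left(146 + s\right)$
$L{\left(I \right)} = I \left(-6 + I\right)$
$b = 3720$ ($b = \left(-120\right) \left(-31\right) = 3720$)
$\frac{1}{\left(b + k{\left(0 \right)}\right) \left(-12227 + L{\left(137 \right)}\right)} = \frac{1}{\left(3720 + 2 \cdot 0 \left(146 + 0\right)\right) \left(-12227 + 137 \left(-6 + 137\right)\right)} = \frac{1}{\left(3720 + 2 \cdot 0 \cdot 146\right) \left(-12227 + 137 \cdot 131\right)} = \frac{1}{\left(3720 + 0\right) \left(-12227 + 17947\right)} = \frac{1}{3720 \cdot 5720} = \frac{1}{21278400}$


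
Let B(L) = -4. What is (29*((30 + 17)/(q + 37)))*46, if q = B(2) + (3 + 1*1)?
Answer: 62698/37 ≈ 1694.5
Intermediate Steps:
q = 0 (q = -4 + (3 + 1*1) = -4 + (3 + 1) = -4 + 4 = 0)
(29*((30 + 17)/(q + 37)))*46 = (29*((30 + 17)/(0 + 37)))*46 = (29*(47/37))*46 = (1363/37)*46 = 62698/37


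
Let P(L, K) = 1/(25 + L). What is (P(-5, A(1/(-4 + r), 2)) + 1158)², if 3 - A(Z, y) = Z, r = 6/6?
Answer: 536431921/400 ≈ 1.3411e+6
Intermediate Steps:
r = 1 (r = 6*(⅙) = 1)
A(Z, y) = 3 - Z
(P(-5, A(1/(-4 + r), 2)) + 1158)² = (1/(25 - 5) + 1158)² = (1/20 + 1158)² = (23161/20)² = 536431921/400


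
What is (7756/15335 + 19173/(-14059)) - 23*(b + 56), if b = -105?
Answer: 242790323804/215594765 ≈ 1126.1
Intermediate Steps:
(7756/15335 + 19173/(-14059)) - 23*(b + 56) = (7756/15335 + 19173/(-14059)) - 23*(-105 + 56) = (7756*(1/15335) + 19173*(-1/14059)) - 23*(-49) = (7756/15335 - 19173/14059) - 1*(-1127) = -184976351/215594765 + 1127 = 242790323804/215594765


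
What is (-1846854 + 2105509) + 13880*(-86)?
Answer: -935025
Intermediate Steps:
(-1846854 + 2105509) + 13880*(-86) = 258655 - 1193680 = -935025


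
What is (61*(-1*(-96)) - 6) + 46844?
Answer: 52694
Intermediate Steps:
(61*(-1*(-96)) - 6) + 46844 = (61*96 - 6) + 46844 = (5856 - 6) + 46844 = 5850 + 46844 = 52694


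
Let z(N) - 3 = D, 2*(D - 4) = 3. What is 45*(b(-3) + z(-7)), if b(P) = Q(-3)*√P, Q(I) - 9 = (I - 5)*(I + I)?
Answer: 765/2 + 2565*I*√3 ≈ 382.5 + 4442.7*I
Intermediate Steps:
Q(I) = 9 + 2*I*(-5 + I) (Q(I) = 9 + (I - 5)*(I + I) = 9 + (-5 + I)*(2*I) = 9 + 2*I*(-5 + I))
b(P) = 57*√P (b(P) = (9 - 10*(-3) + 2*(-3)²)*√P = (9 + 30 + 2*9)*√P = (9 + 30 + 18)*√P = 57*√P)
D = 11/2 (D = 4 + (½)*3 = 4 + 3/2 = 11/2 ≈ 5.5000)
z(N) = 17/2 (z(N) = 3 + 11/2 = 17/2)
45*(b(-3) + z(-7)) = 45*(57*√(-3) + 17/2) = 45*(57*(I*√3) + 17/2) = 45*(57*I*√3 + 17/2) = 45*(17/2 + 57*I*√3) = 765/2 + 2565*I*√3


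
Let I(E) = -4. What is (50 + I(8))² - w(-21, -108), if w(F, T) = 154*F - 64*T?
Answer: -1562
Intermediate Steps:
w(F, T) = -64*T + 154*F
(50 + I(8))² - w(-21, -108) = (50 - 4)² - (-64*(-108) + 154*(-21)) = 46² - (6912 - 3234) = 2116 - 1*3678 = 2116 - 3678 = -1562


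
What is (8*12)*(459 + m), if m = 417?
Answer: 84096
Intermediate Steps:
(8*12)*(459 + m) = (8*12)*(459 + 417) = 96*876 = 84096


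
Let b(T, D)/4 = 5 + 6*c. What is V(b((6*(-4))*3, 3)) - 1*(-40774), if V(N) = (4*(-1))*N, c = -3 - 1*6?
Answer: 41558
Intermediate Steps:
c = -9 (c = -3 - 6 = -9)
b(T, D) = -196 (b(T, D) = 4*(5 + 6*(-9)) = 4*(5 - 54) = 4*(-49) = -196)
V(N) = -4*N
V(b((6*(-4))*3, 3)) - 1*(-40774) = -4*(-196) - 1*(-40774) = 784 + 40774 = 41558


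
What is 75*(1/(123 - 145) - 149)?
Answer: -245925/22 ≈ -11178.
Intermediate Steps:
75*(1/(123 - 145) - 149) = 75*(1/(-22) - 149) = 75*(-1/22 - 149) = 75*(-3279/22) = -245925/22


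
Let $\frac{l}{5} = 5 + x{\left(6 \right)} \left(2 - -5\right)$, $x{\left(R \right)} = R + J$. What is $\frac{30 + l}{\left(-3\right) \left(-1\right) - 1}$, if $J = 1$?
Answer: $150$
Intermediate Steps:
$x{\left(R \right)} = 1 + R$ ($x{\left(R \right)} = R + 1 = 1 + R$)
$l = 270$ ($l = 5 \left(5 + \left(1 + 6\right) \left(2 - -5\right)\right) = 5 \left(5 + 7 \left(2 + 5\right)\right) = 5 \left(5 + 7 \cdot 7\right) = 5 \left(5 + 49\right) = 5 \cdot 54 = 270$)
$\frac{30 + l}{\left(-3\right) \left(-1\right) - 1} = \frac{30 + 270}{\left(-3\right) \left(-1\right) - 1} = \frac{1}{3 - 1} \cdot 300 = \frac{1}{2} \cdot 300 = 150$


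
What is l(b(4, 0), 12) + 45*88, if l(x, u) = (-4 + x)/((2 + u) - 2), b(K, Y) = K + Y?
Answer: 3960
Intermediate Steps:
l(x, u) = (-4 + x)/u
l(b(4, 0), 12) + 45*88 = (-4 + (4 + 0))/12 + 45*88 = (-4 + 4)/12 + 3960 = (1/12)*0 + 3960 = 0 + 3960 = 3960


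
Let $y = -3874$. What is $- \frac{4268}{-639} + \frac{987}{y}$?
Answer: $\frac{15903539}{2475486} \approx 6.4244$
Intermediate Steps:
$- \frac{4268}{-639} + \frac{987}{y} = - \frac{4268}{-639} + \frac{987}{-3874} = \left(-4268\right) \left(- \frac{1}{639}\right) + 987 \left(- \frac{1}{3874}\right) = \frac{4268}{639} - \frac{987}{3874} = \frac{15903539}{2475486}$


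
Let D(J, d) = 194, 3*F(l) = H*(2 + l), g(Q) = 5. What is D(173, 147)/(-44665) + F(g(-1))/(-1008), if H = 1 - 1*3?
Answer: 2761/9647640 ≈ 0.00028618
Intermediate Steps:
H = -2 (H = 1 - 3 = -2)
F(l) = -4/3 - 2*l/3 (F(l) = (-2*(2 + l))/3 = (-4 - 2*l)/3 = -4/3 - 2*l/3)
D(173, 147)/(-44665) + F(g(-1))/(-1008) = 194/(-44665) + (-4/3 - ⅔*5)/(-1008) = 194*(-1/44665) + (-4/3 - 10/3)*(-1/1008) = -194/44665 - 14/3*(-1/1008) = -194/44665 + 1/216 = 2761/9647640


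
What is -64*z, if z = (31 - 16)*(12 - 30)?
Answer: 17280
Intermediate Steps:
z = -270 (z = 15*(-18) = -270)
-64*z = -64*(-270) = 17280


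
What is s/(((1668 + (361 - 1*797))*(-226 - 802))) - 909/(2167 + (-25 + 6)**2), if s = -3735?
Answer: -35681337/100053184 ≈ -0.35662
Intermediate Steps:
s/(((1668 + (361 - 1*797))*(-226 - 802))) - 909/(2167 + (-25 + 6)**2) = -3735*1/((-226 - 802)*(1668 + (361 - 1*797))) - 909/(2167 + (-25 + 6)**2) = -3735*(-1/(1028*(1668 + (361 - 797)))) - 909/(2167 + (-19)**2) = -3735*(-1/(1028*(1668 - 436))) - 909/(2167 + 361) = -3735/(1232*(-1028)) - 909/2528 = -3735/(-1266496) - 909*1/2528 = -3735*(-1/1266496) - 909/2528 = 3735/1266496 - 909/2528 = -35681337/100053184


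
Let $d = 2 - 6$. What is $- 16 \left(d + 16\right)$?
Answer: $-192$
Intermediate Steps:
$d = -4$ ($d = 2 - 6 = -4$)
$- 16 \left(d + 16\right) = - 16 \left(-4 + 16\right) = \left(-16\right) 12 = -192$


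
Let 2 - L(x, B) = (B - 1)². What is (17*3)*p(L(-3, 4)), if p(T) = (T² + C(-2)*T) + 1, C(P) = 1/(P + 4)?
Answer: 4743/2 ≈ 2371.5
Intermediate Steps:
C(P) = 1/(4 + P)
L(x, B) = 2 - (-1 + B)² (L(x, B) = 2 - (B - 1)² = 2 - (-1 + B)²)
p(T) = 1 + T² + T/2 (p(T) = (T² + T/(4 - 2)) + 1 = (T² + T/2) + 1 = 1 + T² + T/2)
(17*3)*p(L(-3, 4)) = (17*3)*(1 + (2 - (-1 + 4)²)² + (2 - (-1 + 4)²)/2) = 51*(1 + (2 - 1*3²)² + (2 - 1*3²)/2) = 51*(1 + (2 - 1*9)² + (2 - 1*9)/2) = 51*(1 + (2 - 9)² + (2 - 9)/2) = 51*(1 + (-7)² + (½)*(-7)) = 51*(1 + 49 - 7/2) = 51*(93/2) = 4743/2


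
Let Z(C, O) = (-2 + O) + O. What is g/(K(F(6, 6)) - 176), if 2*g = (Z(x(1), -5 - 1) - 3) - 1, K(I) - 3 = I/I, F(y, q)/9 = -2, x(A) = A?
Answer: 9/172 ≈ 0.052326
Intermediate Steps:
F(y, q) = -18 (F(y, q) = 9*(-2) = -18)
K(I) = 4 (K(I) = 3 + I/I = 3 + 1 = 4)
Z(C, O) = -2 + 2*O
g = -9 (g = (((-2 + 2*(-5 - 1)) - 3) - 1)/2 = (((-2 + 2*(-6)) - 3) - 1)/2 = (((-2 - 12) - 3) - 1)/2 = ((-14 - 3) - 1)/2 = (-17 - 1)/2 = (½)*(-18) = -9)
g/(K(F(6, 6)) - 176) = -9/(4 - 176) = -9/(-172) = -9*(-1/172) = 9/172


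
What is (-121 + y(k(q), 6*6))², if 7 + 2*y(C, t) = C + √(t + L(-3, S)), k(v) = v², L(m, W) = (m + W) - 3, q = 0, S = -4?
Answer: (249 - √26)²/4 ≈ 14872.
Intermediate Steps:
L(m, W) = -3 + W + m (L(m, W) = (W + m) - 3 = -3 + W + m)
y(C, t) = -7/2 + C/2 + √(-10 + t)/2 (y(C, t) = -7/2 + (C + √(t + (-3 - 4 - 3)))/2 = -7/2 + (C + √(t - 10))/2 = -7/2 + (C + √(-10 + t))/2 = -7/2 + (C/2 + √(-10 + t)/2) = -7/2 + C/2 + √(-10 + t)/2)
(-121 + y(k(q), 6*6))² = (-121 + (-7/2 + (½)*0² + √(-10 + 6*6)/2))² = (-121 + (-7/2 + (½)*0 + √(-10 + 36)/2))² = (-121 + (-7/2 + 0 + √26/2))² = (-121 + (-7/2 + √26/2))² = (-249/2 + √26/2)²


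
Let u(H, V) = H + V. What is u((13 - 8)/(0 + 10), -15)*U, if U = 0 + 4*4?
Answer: -232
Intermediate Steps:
U = 16 (U = 0 + 16 = 16)
u((13 - 8)/(0 + 10), -15)*U = ((13 - 8)/(0 + 10) - 15)*16 = (5/10 - 15)*16 = (5*(⅒) - 15)*16 = (½ - 15)*16 = -29/2*16 = -232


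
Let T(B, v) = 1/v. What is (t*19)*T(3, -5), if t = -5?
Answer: 19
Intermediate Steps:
(t*19)*T(3, -5) = -5*19/(-5) = -95*(-⅕) = 19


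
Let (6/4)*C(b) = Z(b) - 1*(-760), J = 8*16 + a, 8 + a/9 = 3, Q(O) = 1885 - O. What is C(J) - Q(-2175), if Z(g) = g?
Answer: -3498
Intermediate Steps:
a = -45 (a = -72 + 9*3 = -72 + 27 = -45)
J = 83 (J = 8*16 - 45 = 128 - 45 = 83)
C(b) = 1520/3 + 2*b/3 (C(b) = 2*(b - 1*(-760))/3 = 2*(b + 760)/3 = 2*(760 + b)/3 = 1520/3 + 2*b/3)
C(J) - Q(-2175) = (1520/3 + (⅔)*83) - (1885 - 1*(-2175)) = (1520/3 + 166/3) - (1885 + 2175) = 562 - 1*4060 = 562 - 4060 = -3498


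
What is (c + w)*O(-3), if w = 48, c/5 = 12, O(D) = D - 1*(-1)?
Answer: -216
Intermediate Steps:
O(D) = 1 + D (O(D) = D + 1 = 1 + D)
c = 60 (c = 5*12 = 60)
(c + w)*O(-3) = (60 + 48)*(1 - 3) = 108*(-2) = -216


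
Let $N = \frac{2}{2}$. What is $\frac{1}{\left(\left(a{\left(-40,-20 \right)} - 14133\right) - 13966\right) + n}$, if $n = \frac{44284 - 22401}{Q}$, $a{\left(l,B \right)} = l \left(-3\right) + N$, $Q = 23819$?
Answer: $- \frac{23819}{666386099} \approx -3.5744 \cdot 10^{-5}$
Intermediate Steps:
$N = 1$ ($N = 2 \cdot \frac{1}{2} = 1$)
$a{\left(l,B \right)} = 1 - 3 l$ ($a{\left(l,B \right)} = l \left(-3\right) + 1 = - 3 l + 1 = 1 - 3 l$)
$n = \frac{21883}{23819}$ ($n = \frac{44284 - 22401}{23819} = 21883 \cdot \frac{1}{23819} = \frac{21883}{23819} \approx 0.91872$)
$\frac{1}{\left(\left(a{\left(-40,-20 \right)} - 14133\right) - 13966\right) + n} = \frac{1}{\left(\left(\left(1 - -120\right) - 14133\right) - 13966\right) + \frac{21883}{23819}} = \frac{1}{\left(\left(\left(1 + 120\right) - 14133\right) - 13966\right) + \frac{21883}{23819}} = \frac{1}{\left(\left(121 - 14133\right) - 13966\right) + \frac{21883}{23819}} = \frac{1}{\left(-14012 - 13966\right) + \frac{21883}{23819}} = \frac{1}{-27978 + \frac{21883}{23819}} = \frac{1}{- \frac{666386099}{23819}} = - \frac{23819}{666386099}$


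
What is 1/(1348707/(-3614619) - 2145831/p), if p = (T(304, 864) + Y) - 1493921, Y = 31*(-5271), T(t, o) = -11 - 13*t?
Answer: 2001637441805/1838591598298 ≈ 1.0887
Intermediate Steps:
Y = -163401
p = -1661285 (p = ((-11 - 13*304) - 163401) - 1493921 = ((-11 - 3952) - 163401) - 1493921 = (-3963 - 163401) - 1493921 = -167364 - 1493921 = -1661285)
1/(1348707/(-3614619) - 2145831/p) = 1/(1348707/(-3614619) - 2145831/(-1661285)) = 1/(1348707*(-1/3614619) - 2145831*(-1/1661285)) = 1/(-449569/1204873 + 2145831/1661285) = 1/(1838591598298/2001637441805) = 2001637441805/1838591598298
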